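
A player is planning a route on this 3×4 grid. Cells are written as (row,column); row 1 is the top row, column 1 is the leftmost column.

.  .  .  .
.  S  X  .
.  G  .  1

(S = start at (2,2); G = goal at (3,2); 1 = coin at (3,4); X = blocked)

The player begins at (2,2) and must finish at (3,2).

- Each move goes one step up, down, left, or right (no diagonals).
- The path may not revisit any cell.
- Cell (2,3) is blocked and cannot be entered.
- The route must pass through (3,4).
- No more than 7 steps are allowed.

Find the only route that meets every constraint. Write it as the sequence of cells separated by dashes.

(2,2) - (1,2) - (1,3) - (1,4) - (2,4) - (3,4) - (3,3) - (3,2)

The budget equals the shortest possible length, so every move has to be on a shortest route through the required cells.
Route from (2,2): up 1 to (1,2), right 2 to (1,4), down 2 to (3,4), left 2 to (3,2) — 7 moves in all.
Check: all required cells visited; 7 ≤ 7 moves.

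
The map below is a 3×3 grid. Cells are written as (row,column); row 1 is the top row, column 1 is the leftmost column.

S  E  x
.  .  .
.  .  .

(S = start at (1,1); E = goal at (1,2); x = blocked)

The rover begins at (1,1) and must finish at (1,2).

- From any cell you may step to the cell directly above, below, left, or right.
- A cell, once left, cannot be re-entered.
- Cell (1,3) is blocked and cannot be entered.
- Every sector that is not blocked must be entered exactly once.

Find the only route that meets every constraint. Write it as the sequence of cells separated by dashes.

(1,1) - (2,1) - (3,1) - (3,2) - (3,3) - (2,3) - (2,2) - (1,2)

Need to visit all 8 open cells exactly once, starting at (1,1) and ending at (1,2).
Route from (1,1): down 2 to (3,1), right 2 to (3,3), up 1 to (2,3), left 1 to (2,2), up 1 to (1,2) — 7 moves in all.
Check: all 8 open cells covered.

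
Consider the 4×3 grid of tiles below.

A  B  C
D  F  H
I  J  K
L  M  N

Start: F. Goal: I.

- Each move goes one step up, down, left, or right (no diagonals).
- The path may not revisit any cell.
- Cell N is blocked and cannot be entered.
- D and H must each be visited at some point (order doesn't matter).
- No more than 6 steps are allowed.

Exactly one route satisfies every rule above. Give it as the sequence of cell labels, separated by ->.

The 6-move cap with required stops at D, H leaves no slack for detours.
Route from F: right to H, up to C, 2× left (reaching A), 2× down (reaching I) — 6 moves in all.
Check: all required cells visited; 6 ≤ 6 moves.

F -> H -> C -> B -> A -> D -> I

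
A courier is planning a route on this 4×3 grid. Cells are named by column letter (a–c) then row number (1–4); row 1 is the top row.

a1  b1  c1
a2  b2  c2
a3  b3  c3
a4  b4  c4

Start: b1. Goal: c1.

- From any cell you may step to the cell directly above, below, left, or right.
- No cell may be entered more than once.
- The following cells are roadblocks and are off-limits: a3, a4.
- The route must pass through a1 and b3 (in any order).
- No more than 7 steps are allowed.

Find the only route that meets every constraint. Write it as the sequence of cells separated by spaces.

The budget equals the shortest possible length, so every move has to be on a shortest route through the required cells.
Route from b1: left 1 to a1, down 1 to a2, right 1 to b2, down 1 to b3, right 1 to c3, up 2 to c1 — 7 moves in all.
Check: all required cells visited; 7 ≤ 7 moves.

b1 a1 a2 b2 b3 c3 c2 c1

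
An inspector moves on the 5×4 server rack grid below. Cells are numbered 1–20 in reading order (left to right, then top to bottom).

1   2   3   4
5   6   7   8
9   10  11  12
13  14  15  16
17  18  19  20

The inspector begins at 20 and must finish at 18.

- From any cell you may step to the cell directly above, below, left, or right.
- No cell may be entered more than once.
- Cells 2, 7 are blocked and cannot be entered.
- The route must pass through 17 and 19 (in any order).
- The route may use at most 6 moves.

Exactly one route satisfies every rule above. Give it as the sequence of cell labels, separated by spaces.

20 19 15 14 13 17 18

The budget equals the shortest possible length, so every move has to be on a shortest route through the required cells.
Route from 20: left 1 to 19, up 1 to 15, left 2 to 13, down 1 to 17, right 1 to 18 — 6 moves in all.
Check: all required cells visited; 6 ≤ 6 moves.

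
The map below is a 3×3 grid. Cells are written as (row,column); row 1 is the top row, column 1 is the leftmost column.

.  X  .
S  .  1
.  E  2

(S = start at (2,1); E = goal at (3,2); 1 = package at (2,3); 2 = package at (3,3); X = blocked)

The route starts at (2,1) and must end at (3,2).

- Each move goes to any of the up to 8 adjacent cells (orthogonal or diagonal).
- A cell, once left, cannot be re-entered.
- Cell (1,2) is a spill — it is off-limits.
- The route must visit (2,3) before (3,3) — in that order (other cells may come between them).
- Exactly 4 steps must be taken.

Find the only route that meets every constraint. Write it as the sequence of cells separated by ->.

The waypoints must appear in the order (2,3), (3,3), with no cell reused.
Route from (2,1): 2× right (reaching (2,3)), down to (3,3), left to (3,2) — 4 moves in all.
Check: order respected (1 at step 2, 2 at step 3); 4 moves as required.

(2,1) -> (2,2) -> (2,3) -> (3,3) -> (3,2)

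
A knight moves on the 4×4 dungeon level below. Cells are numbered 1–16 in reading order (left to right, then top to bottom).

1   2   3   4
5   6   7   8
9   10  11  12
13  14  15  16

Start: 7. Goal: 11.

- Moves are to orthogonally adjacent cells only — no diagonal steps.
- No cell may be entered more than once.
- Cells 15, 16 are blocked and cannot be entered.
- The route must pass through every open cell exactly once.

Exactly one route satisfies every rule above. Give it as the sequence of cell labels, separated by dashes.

Need to visit all 14 open cells exactly once, starting at 7 and ending at 11.
Cell 12 has only two open neighbours (8 and 11), so the path must pass straight through it: one of those is the cell it's entered from and the other is where it exits.
Route from 7: left to 6, 2× down (reaching 14), left to 13, 3× up (reaching 1), 3× right (reaching 4), 2× down (reaching 12), left to 11 — 13 moves in all.
Check: all 14 open cells covered.

7 - 6 - 10 - 14 - 13 - 9 - 5 - 1 - 2 - 3 - 4 - 8 - 12 - 11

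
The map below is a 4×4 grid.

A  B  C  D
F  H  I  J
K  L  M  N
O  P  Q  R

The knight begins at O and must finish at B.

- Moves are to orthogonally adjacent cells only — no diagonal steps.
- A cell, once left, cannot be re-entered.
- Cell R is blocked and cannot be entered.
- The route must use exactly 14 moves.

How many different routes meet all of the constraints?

Need simple routes of exactly 14 moves from O to B (Manhattan distance 4, so 5 moves are spent on a detour and 5 undoing it).
Enumerating: O K L P Q M N J D C I H F A B | O P Q M N J D C I H L K F A B.
That gives 2 routes.

2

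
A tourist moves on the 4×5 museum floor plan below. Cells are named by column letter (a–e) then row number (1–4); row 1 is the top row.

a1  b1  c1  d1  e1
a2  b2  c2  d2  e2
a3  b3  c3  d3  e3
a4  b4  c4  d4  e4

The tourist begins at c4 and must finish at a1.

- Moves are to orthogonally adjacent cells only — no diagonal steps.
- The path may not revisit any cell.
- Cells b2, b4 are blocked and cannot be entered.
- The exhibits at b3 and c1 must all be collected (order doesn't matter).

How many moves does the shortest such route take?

Any route passes through b3 and c1 in some order between c4 and a1. Summing Manhattan distances along each leg and taking the cheapest ordering (c4 → b3 → c1 → a1) gives a lower bound of 2 + 3 + 2 = 7 moves.
The shortest route satisfying every rule uses 11 moves: c4 → d4 → d3 → d2 → d1 → c1 → c2 → c3 → b3 → a3 → a2 → a1.
The bound of 7 isn't tight here; checking systematically, no route of length 7 through 10 satisfies every constraint (on a 4-connected grid the length of any start-to-goal walk has the same parity as the Manhattan bound, so only lengths 7, 9, 11, … need checking), so 11 is the minimum.

11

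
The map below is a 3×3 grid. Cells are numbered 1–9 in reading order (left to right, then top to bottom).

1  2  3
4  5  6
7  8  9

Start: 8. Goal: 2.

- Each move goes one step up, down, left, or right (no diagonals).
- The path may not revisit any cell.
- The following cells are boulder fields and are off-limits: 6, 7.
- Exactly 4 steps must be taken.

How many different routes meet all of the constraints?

1

Need simple routes of exactly 4 moves from 8 to 2 (Manhattan distance 2, so 1 moves are spent on a detour and 1 undoing it).
Enumerating: 8 5 4 1 2.
That gives 1 route.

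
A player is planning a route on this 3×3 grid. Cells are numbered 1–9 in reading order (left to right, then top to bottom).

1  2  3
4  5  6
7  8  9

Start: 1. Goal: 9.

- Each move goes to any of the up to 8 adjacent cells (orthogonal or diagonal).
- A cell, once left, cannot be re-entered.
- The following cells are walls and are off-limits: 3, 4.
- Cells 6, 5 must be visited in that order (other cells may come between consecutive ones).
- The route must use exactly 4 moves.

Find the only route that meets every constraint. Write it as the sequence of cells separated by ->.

The waypoints must appear in the order 6, 5, with no cell reused.
Route from 1: right 1 to 2, down-right 1 to 6, left 1 to 5, down-right 1 to 9 — 4 moves in all.
Check: order respected (6 at step 2, 5 at step 3); 4 moves as required.

1 -> 2 -> 6 -> 5 -> 9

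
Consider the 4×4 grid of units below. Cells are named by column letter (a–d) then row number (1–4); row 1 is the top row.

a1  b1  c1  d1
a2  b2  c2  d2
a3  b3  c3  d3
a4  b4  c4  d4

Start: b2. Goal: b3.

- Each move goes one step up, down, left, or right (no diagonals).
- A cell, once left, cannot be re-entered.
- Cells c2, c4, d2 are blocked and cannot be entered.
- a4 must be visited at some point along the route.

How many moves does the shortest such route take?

Any route passes through a4 somewhere between b2 and b3. Summing Manhattan distances along the two legs (b2 → a4 → b3) gives a lower bound of 3 + 2 = 5 moves.
A route of 5 moves achieves this: b2 → a2 → a3 → a4 → b4 → b3.
Since 5 matches the lower bound, it is optimal.

5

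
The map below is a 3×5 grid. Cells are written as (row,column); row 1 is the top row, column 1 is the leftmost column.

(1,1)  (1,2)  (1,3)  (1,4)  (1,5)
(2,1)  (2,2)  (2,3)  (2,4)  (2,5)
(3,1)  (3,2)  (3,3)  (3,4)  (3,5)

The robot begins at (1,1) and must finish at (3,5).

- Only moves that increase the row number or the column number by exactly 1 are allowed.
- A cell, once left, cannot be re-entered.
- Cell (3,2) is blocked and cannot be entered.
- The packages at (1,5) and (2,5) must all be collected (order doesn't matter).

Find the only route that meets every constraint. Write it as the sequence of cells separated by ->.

(1,1) -> (1,2) -> (1,3) -> (1,4) -> (1,5) -> (2,5) -> (3,5)

Moves only go right or down, so the column and row indices never decrease.
Route from (1,1): right 4 to (1,5), down 2 to (3,5) — 6 moves in all.
Check: all required cells visited.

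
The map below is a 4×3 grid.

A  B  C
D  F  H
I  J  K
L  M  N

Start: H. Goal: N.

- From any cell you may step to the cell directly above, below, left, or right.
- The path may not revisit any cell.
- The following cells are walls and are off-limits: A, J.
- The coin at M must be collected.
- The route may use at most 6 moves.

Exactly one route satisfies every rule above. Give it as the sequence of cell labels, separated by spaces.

The 6-move cap with required stops at M leaves no slack for detours.
Route from H: 2× left (reaching D), 2× down (reaching L), 2× right (reaching N) — 6 moves in all.
Check: all required cells visited; 6 ≤ 6 moves.

H F D I L M N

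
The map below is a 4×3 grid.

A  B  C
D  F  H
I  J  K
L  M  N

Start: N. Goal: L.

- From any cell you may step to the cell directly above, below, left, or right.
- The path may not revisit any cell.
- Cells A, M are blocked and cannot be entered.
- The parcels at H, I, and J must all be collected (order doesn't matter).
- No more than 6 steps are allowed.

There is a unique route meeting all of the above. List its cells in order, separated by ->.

The budget equals the shortest possible length, so every move has to be on a shortest route through the required cells.
Route from N: up 2 to H, left 1 to F, down 1 to J, left 1 to I, down 1 to L — 6 moves in all.
Check: all required cells visited; 6 ≤ 6 moves.

N -> K -> H -> F -> J -> I -> L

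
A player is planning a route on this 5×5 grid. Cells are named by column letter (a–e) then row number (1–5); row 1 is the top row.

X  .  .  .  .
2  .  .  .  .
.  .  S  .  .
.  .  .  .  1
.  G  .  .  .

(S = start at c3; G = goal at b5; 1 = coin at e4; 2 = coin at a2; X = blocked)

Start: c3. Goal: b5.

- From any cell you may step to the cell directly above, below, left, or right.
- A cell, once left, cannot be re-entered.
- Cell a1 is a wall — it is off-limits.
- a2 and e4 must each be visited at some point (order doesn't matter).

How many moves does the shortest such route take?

13

Any route passes through a2 and e4 in some order between c3 and b5. Summing Manhattan distances along each leg and taking the cheapest ordering (c3 → e4 → a2 → b5) gives a lower bound of 3 + 6 + 4 = 13 moves.
A route of 13 moves achieves this: c3 → c2 → b2 → a2 → a3 → a4 → b4 → c4 → d4 → e4 → e5 → d5 → c5 → b5.
Since 13 matches the lower bound, it is optimal.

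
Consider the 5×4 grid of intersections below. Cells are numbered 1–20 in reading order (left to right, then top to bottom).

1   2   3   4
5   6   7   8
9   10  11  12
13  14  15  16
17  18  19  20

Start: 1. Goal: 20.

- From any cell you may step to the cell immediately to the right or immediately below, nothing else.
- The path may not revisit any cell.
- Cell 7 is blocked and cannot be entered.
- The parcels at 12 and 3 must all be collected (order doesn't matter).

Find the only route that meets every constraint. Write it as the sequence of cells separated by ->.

1 -> 2 -> 3 -> 4 -> 8 -> 12 -> 16 -> 20

Moves only go right or down, so the column and row indices never decrease.
Route from 1: right 3 to 4, down 4 to 20 — 7 moves in all.
Check: all required cells visited.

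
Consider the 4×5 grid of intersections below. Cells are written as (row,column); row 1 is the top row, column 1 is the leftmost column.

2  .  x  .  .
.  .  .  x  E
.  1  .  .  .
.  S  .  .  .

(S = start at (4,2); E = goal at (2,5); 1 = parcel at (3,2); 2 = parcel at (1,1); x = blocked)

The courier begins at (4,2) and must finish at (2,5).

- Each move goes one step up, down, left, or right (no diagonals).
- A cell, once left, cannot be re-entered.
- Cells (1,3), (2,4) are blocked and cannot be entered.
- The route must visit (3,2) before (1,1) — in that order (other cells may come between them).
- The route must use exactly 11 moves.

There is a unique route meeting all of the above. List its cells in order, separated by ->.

The waypoints must appear in the order (3,2), (1,1), with no cell reused.
Route from (4,2): up 1 to (3,2), left 1 to (3,1), up 2 to (1,1), right 1 to (1,2), down 1 to (2,2), right 1 to (2,3), down 1 to (3,3), right 2 to (3,5), up 1 to (2,5) — 11 moves in all.
Check: order respected (1 at step 1, 2 at step 4); 11 moves as required.

(4,2) -> (3,2) -> (3,1) -> (2,1) -> (1,1) -> (1,2) -> (2,2) -> (2,3) -> (3,3) -> (3,4) -> (3,5) -> (2,5)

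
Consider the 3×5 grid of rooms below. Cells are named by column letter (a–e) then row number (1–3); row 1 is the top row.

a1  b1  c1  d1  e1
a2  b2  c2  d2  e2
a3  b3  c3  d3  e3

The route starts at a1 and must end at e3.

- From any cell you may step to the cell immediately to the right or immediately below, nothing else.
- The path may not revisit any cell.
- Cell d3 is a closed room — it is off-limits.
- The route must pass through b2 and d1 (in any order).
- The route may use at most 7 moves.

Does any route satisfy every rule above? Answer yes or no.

b2 is below but to the left of d1: going d1 → b2 would need a leftward move and b2 → d1 an upward move, so no right/down-only route can visit both required cells.

no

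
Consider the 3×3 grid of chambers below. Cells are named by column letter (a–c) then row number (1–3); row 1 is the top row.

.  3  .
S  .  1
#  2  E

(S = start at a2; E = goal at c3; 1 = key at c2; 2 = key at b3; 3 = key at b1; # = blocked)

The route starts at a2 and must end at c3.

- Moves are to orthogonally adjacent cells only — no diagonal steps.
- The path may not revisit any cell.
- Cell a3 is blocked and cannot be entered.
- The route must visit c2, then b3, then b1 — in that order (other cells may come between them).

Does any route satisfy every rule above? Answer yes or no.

no

Ignoring the required order, 1 revisit-free route from a2 to c3 passes through all of c2, b3, and b1; the waypoint orders that occur are b1 → c2 → b3 (1) — never c2 → b3 → b1.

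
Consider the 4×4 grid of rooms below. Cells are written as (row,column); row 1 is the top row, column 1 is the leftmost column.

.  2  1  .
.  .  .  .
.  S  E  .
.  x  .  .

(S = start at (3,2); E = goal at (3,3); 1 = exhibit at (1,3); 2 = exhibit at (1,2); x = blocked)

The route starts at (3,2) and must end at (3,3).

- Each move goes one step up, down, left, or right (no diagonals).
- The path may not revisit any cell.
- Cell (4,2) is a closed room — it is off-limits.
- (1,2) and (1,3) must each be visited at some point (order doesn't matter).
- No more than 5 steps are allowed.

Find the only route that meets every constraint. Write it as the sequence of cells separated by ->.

(3,2) -> (2,2) -> (1,2) -> (1,3) -> (2,3) -> (3,3)

Any route must reach (1,2) and (1,3) and still end at (3,3) within 5 moves, so the order of the required stops is forced.
Route from (3,2): 2× up (reaching (1,2)), right to (1,3), 2× down (reaching (3,3)) — 5 moves in all.
Check: all required cells visited; 5 ≤ 5 moves.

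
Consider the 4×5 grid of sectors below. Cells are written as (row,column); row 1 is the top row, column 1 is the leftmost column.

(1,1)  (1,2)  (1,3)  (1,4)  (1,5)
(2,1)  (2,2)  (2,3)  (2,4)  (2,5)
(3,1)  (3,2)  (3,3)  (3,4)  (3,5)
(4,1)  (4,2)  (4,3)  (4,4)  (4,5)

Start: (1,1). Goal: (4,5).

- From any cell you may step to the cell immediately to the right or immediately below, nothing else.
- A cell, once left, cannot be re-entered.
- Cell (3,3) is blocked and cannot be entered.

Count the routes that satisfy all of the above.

17

A right/down-only route from (1,1) to (4,5) makes exactly 3 down-moves and 4 right-moves in some order.
With no other constraints that would be C(7,3) = 35 routes.
Subtract routes through each blocked cell (inclusion–exclusion for overlaps): − through (3,3): 18 → 17.
That gives 17 routes.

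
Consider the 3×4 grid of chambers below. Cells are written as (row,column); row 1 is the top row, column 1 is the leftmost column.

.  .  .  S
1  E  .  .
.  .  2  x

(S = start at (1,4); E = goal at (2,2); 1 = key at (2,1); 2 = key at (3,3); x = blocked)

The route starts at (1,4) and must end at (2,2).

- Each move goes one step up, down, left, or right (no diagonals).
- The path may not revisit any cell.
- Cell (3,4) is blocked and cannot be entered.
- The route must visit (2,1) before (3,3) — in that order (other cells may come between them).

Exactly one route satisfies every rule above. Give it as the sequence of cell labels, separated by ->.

The waypoints must appear in the order (2,1), (3,3), with no cell reused.
Route from (1,4): left 3 to (1,1), down 2 to (3,1), right 2 to (3,3), up 1 to (2,3), left 1 to (2,2) — 9 moves in all.
Check: order respected (1 at step 4, 2 at step 7).

(1,4) -> (1,3) -> (1,2) -> (1,1) -> (2,1) -> (3,1) -> (3,2) -> (3,3) -> (2,3) -> (2,2)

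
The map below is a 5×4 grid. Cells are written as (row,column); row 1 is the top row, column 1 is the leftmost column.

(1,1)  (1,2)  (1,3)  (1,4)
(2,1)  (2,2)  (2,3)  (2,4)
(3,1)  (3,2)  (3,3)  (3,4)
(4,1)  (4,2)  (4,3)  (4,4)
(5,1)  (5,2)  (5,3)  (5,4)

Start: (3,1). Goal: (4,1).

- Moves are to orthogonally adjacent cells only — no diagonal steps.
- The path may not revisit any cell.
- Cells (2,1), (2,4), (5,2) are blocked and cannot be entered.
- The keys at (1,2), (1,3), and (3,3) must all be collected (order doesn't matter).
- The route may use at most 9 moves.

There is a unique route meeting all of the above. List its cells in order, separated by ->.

The 9-move cap with required stops at (1,2), (1,3), (3,3) leaves no slack for detours.
Route from (3,1): right to (3,2), 2× up (reaching (1,2)), right to (1,3), 3× down (reaching (4,3)), 2× left (reaching (4,1)) — 9 moves in all.
Check: all required cells visited; 9 ≤ 9 moves.

(3,1) -> (3,2) -> (2,2) -> (1,2) -> (1,3) -> (2,3) -> (3,3) -> (4,3) -> (4,2) -> (4,1)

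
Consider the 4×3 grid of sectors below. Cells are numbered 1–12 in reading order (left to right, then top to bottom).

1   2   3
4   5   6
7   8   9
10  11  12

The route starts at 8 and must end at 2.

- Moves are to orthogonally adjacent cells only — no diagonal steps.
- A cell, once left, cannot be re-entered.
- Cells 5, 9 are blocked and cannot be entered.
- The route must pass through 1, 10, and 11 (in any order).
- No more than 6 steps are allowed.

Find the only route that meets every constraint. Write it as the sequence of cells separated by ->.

8 -> 11 -> 10 -> 7 -> 4 -> 1 -> 2

The 6-move cap with required stops at 1, 10, 11 leaves no slack for detours.
Route from 8: down 1 to 11, left 1 to 10, up 3 to 1, right 1 to 2 — 6 moves in all.
Check: all required cells visited; 6 ≤ 6 moves.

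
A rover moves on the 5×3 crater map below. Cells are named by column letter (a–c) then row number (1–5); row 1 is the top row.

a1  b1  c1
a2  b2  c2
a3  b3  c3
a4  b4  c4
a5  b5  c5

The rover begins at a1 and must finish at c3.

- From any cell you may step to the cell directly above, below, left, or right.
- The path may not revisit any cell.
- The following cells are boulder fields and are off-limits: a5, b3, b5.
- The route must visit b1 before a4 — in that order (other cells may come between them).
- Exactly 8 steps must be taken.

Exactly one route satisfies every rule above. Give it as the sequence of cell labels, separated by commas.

a1, b1, b2, a2, a3, a4, b4, c4, c3

The waypoints must appear in the order b1, a4, with no cell reused.
Route from a1: right to b1, down to b2, left to a2, 2× down (reaching a4), 2× right (reaching c4), up to c3 — 8 moves in all.
Check: order respected (b1 at step 1, a4 at step 5); 8 moves as required.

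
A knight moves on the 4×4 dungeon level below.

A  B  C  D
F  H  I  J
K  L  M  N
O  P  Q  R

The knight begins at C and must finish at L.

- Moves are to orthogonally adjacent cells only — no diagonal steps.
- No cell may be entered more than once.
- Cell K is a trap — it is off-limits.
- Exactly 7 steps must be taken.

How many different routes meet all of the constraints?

12

Need simple routes of exactly 7 moves from C to L (Manhattan distance 3, so 2 moves are spent on a detour and 2 undoing it).
Branch systematically from the start, pruning whenever the remaining move budget drops below the Manhattan distance to L or differs from it in parity. Grouping the completions by first move — via I: 4; via B: 3; via D: 5 — and summing: 4 + 3 + 5 = 12.
That gives 12 routes.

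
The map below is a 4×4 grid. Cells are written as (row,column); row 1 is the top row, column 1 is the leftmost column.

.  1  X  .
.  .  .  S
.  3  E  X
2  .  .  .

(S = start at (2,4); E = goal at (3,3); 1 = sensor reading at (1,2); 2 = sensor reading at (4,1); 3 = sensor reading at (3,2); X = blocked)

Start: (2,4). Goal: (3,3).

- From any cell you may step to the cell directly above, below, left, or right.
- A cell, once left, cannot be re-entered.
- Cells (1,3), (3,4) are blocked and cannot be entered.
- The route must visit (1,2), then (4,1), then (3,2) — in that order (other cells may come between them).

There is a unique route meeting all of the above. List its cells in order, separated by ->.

The waypoints must appear in the order (1,2), (4,1), (3,2), with no cell reused.
Route from (2,4): left 2 to (2,2), up 1 to (1,2), left 1 to (1,1), down 3 to (4,1), right 1 to (4,2), up 1 to (3,2), right 1 to (3,3) — 10 moves in all.
Check: order respected (1 at step 3, 2 at step 7, 3 at step 9).

(2,4) -> (2,3) -> (2,2) -> (1,2) -> (1,1) -> (2,1) -> (3,1) -> (4,1) -> (4,2) -> (3,2) -> (3,3)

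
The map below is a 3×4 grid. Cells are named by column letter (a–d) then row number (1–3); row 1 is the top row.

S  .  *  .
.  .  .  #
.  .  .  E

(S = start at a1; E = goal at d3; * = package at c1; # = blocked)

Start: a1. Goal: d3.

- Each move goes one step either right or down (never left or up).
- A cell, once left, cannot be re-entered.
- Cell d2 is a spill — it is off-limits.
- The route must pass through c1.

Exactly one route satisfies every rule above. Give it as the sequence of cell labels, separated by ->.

a1 -> b1 -> c1 -> c2 -> c3 -> d3

Moves only go right or down, so the column and row indices never decrease.
Route from a1: right 2 to c1, down 2 to c3, right 1 to d3 — 5 moves in all.
Check: all required cells visited.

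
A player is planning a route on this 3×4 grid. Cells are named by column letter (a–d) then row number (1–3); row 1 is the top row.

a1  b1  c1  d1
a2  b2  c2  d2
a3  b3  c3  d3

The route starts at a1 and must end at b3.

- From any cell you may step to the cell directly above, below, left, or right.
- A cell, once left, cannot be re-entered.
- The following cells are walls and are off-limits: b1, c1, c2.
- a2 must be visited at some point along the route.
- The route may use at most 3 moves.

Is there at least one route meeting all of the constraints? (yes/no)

yes

One route that works: a1 → a2 → a3 → b3.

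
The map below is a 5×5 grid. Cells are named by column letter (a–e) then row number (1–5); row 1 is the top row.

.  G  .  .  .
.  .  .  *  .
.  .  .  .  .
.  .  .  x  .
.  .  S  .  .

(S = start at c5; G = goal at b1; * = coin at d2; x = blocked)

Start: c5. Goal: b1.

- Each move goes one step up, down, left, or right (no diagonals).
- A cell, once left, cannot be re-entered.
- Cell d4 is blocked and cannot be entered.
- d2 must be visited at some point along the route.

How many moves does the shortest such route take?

Any route passes through d2 somewhere between c5 and b1. Summing Manhattan distances along the two legs (c5 → d2 → b1) gives a lower bound of 4 + 3 = 7 moves.
A route of 7 moves achieves this: c5 → c4 → c3 → c2 → d2 → d1 → c1 → b1.
Since 7 matches the lower bound, it is optimal.

7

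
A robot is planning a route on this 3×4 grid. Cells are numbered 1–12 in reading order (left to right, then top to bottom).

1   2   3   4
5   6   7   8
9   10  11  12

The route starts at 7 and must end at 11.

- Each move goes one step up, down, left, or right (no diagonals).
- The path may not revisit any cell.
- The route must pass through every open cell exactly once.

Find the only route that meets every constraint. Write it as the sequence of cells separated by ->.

7 -> 6 -> 10 -> 9 -> 5 -> 1 -> 2 -> 3 -> 4 -> 8 -> 12 -> 11

Need to visit all 12 open cells exactly once, starting at 7 and ending at 11.
Cell 4 has only two open neighbours (8 and 3), so the path must pass straight through it: one of those is the cell it's entered from and the other is where it exits.
Route from 7: left to 6, down to 10, left to 9, 2× up (reaching 1), 3× right (reaching 4), 2× down (reaching 12), left to 11 — 11 moves in all.
Check: all 12 open cells covered.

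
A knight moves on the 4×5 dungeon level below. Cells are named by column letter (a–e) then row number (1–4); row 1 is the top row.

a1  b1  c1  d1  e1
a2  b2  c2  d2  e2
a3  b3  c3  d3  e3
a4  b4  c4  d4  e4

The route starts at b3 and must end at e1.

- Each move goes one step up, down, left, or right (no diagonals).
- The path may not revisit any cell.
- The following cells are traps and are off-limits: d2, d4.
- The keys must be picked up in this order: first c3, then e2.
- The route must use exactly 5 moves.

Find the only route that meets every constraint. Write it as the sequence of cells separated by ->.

The waypoints must appear in the order c3, e2, with no cell reused.
Route from b3: 3× right (reaching e3), 2× up (reaching e1) — 5 moves in all.
Check: order respected (c3 at step 1, e2 at step 4); 5 moves as required.

b3 -> c3 -> d3 -> e3 -> e2 -> e1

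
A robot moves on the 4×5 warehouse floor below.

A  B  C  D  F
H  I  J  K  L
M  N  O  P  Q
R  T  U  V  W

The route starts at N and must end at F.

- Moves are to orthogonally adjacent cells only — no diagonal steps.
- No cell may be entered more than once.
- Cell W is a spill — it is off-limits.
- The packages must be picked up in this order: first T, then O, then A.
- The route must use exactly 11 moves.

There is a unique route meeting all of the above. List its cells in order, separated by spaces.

The waypoints must appear in the order T, O, A, with no cell reused.
Route from N: down to T, right to U, 2× up (reaching J), 2× left (reaching H), up to A, 4× right (reaching F) — 11 moves in all.
Check: order respected (T at step 1, O at step 3, A at step 7); 11 moves as required.

N T U O J I H A B C D F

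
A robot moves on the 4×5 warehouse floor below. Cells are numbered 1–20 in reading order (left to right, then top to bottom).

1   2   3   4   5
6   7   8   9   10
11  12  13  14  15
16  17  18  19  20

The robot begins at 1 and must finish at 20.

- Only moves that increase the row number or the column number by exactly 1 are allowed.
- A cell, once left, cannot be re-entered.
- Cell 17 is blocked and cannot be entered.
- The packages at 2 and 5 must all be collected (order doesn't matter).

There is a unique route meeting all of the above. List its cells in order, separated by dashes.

Moves only go right or down, so the column and row indices never decrease.
Route from 1: right 4 to 5, down 3 to 20 — 7 moves in all.
Check: all required cells visited.

1 - 2 - 3 - 4 - 5 - 10 - 15 - 20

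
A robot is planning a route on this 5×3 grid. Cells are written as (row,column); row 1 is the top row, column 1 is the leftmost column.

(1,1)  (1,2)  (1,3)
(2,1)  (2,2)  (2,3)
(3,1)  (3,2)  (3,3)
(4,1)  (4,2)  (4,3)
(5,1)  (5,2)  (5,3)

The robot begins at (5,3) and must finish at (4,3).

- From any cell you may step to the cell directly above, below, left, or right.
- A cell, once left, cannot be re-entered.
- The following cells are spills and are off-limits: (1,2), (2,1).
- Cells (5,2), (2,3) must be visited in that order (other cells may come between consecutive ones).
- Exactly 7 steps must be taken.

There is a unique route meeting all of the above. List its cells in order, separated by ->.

(5,3) -> (5,2) -> (4,2) -> (3,2) -> (2,2) -> (2,3) -> (3,3) -> (4,3)

The waypoints must appear in the order (5,2), (2,3), with no cell reused.
Route from (5,3): left to (5,2), 3× up (reaching (2,2)), right to (2,3), 2× down (reaching (4,3)) — 7 moves in all.
Check: order respected ((5,2) at step 1, (2,3) at step 5); 7 moves as required.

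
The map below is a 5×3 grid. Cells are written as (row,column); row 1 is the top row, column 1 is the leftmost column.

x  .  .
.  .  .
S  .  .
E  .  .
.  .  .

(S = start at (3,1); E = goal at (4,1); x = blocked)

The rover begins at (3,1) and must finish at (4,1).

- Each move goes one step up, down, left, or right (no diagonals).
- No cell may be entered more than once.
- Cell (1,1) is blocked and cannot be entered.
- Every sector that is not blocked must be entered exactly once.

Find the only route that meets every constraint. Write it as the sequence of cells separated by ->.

Need to visit all 14 open cells exactly once, starting at (3,1) and ending at (4,1).
Route from (3,1): up 1 to (2,1), right 1 to (2,2), up 1 to (1,2), right 1 to (1,3), down 2 to (3,3), left 1 to (3,2), down 1 to (4,2), right 1 to (4,3), down 1 to (5,3), left 2 to (5,1), up 1 to (4,1) — 13 moves in all.
Check: all 14 open cells covered.

(3,1) -> (2,1) -> (2,2) -> (1,2) -> (1,3) -> (2,3) -> (3,3) -> (3,2) -> (4,2) -> (4,3) -> (5,3) -> (5,2) -> (5,1) -> (4,1)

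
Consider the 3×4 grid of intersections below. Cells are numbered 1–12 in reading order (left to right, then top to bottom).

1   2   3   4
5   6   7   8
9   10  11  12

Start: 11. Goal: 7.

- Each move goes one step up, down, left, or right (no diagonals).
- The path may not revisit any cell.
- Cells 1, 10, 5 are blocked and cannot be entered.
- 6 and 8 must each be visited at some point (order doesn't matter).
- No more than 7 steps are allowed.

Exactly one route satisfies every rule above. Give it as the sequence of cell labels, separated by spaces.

11 12 8 4 3 2 6 7

The 7-move cap with required stops at 6, 8 leaves no slack for detours.
Route from 11: right to 12, 2× up (reaching 4), 2× left (reaching 2), down to 6, right to 7 — 7 moves in all.
Check: all required cells visited; 7 ≤ 7 moves.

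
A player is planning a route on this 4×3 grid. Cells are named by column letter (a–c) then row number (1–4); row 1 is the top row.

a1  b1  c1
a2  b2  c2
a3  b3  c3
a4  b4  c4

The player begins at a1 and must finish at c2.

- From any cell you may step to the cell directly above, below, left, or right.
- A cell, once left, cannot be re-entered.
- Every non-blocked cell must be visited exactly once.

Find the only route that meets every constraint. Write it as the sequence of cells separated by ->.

Need to visit all 12 open cells exactly once, starting at a1 and ending at c2.
Route from a1: down 3 to a4, right 2 to c4, up 1 to c3, left 1 to b3, up 2 to b1, right 1 to c1, down 1 to c2 — 11 moves in all.
Check: all 12 open cells covered.

a1 -> a2 -> a3 -> a4 -> b4 -> c4 -> c3 -> b3 -> b2 -> b1 -> c1 -> c2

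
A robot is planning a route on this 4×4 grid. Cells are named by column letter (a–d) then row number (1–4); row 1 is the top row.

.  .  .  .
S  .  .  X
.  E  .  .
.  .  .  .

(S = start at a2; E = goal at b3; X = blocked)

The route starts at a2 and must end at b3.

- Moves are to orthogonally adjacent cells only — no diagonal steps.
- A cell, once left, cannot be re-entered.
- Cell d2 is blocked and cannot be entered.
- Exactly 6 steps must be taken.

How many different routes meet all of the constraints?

Need simple routes of exactly 6 moves from a2 to b3 (Manhattan distance 2, so 2 moves are spent on a detour and 2 undoing it).
Enumerating: a2 a1 b1 b2 c2 c3 b3 | a2 a1 b1 c1 c2 c3 b3 | a2 a1 b1 c1 c2 b2 b3 | a2 a3 a4 b4 c4 c3 b3 | a2 b2 b1 c1 c2 c3 b3 | a2 b2 c2 c3 c4 b4 b3.
That gives 6 routes.

6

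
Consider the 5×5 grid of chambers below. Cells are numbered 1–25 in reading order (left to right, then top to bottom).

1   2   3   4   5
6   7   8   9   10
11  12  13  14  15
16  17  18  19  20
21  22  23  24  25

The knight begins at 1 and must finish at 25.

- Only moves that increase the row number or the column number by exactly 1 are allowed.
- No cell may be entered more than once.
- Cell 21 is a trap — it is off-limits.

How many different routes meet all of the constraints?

69

A right/down-only route from 1 to 25 makes exactly 4 down-moves and 4 right-moves in some order.
With no other constraints that would be C(8,4) = 70 routes.
Subtract routes through each blocked cell (inclusion–exclusion for overlaps): − through 21: 1 → 69.
That gives 69 routes.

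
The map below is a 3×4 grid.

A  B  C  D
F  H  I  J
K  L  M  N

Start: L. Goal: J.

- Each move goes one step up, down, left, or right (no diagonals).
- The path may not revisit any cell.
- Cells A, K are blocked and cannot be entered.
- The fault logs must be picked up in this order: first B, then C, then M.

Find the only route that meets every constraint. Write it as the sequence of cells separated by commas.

L, H, B, C, I, M, N, J

The waypoints must appear in the order B, C, M, with no cell reused.
Route from L: 2× up (reaching B), right to C, 2× down (reaching M), right to N, up to J — 7 moves in all.
Check: order respected (B at step 2, C at step 3, M at step 5).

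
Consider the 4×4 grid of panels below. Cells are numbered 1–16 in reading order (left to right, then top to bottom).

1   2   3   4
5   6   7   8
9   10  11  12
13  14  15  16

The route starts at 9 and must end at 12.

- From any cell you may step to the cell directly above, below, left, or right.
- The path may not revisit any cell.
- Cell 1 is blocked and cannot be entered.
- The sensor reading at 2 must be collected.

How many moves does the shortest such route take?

Any route passes through 2 somewhere between 9 and 12. Summing Manhattan distances along the two legs (9 → 2 → 12) gives a lower bound of 3 + 4 = 7 moves.
A route of 7 moves achieves this: 9 → 5 → 6 → 2 → 3 → 7 → 11 → 12.
Since 7 matches the lower bound, it is optimal.

7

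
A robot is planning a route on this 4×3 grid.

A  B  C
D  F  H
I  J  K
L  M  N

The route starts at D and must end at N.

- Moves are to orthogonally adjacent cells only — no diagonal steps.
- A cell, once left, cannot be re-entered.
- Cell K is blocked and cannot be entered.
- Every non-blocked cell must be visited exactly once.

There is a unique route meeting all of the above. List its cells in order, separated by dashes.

Need to visit all 11 open cells exactly once, starting at D and ending at N.
Route from D: up to A, 2× right (reaching C), down to H, left to F, down to J, left to I, down to L, 2× right (reaching N) — 10 moves in all.
Check: all 11 open cells covered.

D - A - B - C - H - F - J - I - L - M - N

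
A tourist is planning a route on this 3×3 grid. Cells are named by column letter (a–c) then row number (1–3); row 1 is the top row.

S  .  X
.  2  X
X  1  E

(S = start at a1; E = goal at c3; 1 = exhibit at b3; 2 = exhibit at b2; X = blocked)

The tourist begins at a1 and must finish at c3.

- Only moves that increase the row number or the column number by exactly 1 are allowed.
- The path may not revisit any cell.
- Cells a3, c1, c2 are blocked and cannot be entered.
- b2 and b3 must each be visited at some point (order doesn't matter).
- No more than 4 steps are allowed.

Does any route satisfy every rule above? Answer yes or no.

yes

One route that works: a1 → a2 → b2 → b3 → c3.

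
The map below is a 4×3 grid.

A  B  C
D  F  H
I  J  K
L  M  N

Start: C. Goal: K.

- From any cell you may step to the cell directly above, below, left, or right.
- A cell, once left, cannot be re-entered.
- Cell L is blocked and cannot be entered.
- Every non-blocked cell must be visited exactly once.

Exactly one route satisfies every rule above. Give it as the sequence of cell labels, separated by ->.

Need to visit all 11 open cells exactly once, starting at C and ending at K.
Cell N has only two open neighbours (K and M), so the path must pass straight through it: one of those is the cell it's entered from and the other is where it exits.
Route from C: down to H, left to F, up to B, left to A, 2× down (reaching I), right to J, down to M, right to N, up to K — 10 moves in all.
Check: all 11 open cells covered.

C -> H -> F -> B -> A -> D -> I -> J -> M -> N -> K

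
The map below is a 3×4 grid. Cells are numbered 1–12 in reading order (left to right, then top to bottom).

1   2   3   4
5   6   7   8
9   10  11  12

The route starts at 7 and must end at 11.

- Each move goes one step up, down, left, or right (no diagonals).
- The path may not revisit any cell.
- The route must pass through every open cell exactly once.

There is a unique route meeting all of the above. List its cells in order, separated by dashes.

7 - 6 - 10 - 9 - 5 - 1 - 2 - 3 - 4 - 8 - 12 - 11

Need to visit all 12 open cells exactly once, starting at 7 and ending at 11.
Cell 4 has only two open neighbours (8 and 3), so the path must pass straight through it: one of those is the cell it's entered from and the other is where it exits.
Route from 7: left to 6, down to 10, left to 9, 2× up (reaching 1), 3× right (reaching 4), 2× down (reaching 12), left to 11 — 11 moves in all.
Check: all 12 open cells covered.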